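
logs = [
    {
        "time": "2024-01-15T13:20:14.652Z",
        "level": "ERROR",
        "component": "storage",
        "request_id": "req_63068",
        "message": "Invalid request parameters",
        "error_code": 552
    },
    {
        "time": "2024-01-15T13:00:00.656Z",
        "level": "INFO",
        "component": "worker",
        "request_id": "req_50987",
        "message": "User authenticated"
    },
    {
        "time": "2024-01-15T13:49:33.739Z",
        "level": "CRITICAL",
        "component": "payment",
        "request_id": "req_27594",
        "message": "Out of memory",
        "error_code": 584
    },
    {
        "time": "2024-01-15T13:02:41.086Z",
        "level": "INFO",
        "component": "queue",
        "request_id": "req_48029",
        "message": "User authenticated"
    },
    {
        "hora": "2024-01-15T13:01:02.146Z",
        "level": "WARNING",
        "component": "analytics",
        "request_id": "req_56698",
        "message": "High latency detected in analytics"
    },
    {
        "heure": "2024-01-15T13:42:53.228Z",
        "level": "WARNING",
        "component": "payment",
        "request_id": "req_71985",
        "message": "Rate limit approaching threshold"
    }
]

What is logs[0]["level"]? "ERROR"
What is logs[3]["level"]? "INFO"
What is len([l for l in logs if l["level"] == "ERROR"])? 1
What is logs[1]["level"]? "INFO"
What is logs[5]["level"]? "WARNING"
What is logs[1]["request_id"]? "req_50987"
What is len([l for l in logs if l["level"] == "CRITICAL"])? 1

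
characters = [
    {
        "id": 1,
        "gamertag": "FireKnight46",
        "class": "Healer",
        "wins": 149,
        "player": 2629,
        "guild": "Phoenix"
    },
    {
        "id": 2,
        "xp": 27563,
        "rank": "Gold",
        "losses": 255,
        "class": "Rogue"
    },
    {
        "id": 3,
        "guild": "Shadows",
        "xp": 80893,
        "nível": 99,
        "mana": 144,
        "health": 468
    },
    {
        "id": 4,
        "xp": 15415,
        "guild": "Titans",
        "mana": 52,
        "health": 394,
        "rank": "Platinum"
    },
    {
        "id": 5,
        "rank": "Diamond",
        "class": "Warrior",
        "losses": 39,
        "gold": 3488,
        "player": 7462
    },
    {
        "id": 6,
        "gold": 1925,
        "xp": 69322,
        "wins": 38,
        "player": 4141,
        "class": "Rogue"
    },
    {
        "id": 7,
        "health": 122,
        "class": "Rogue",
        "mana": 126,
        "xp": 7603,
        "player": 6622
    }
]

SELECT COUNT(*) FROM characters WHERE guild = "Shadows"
1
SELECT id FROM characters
[1, 2, 3, 4, 5, 6, 7]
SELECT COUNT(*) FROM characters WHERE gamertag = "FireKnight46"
1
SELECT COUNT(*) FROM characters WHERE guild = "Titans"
1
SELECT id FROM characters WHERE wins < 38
[]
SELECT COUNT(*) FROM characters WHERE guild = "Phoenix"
1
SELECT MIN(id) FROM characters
1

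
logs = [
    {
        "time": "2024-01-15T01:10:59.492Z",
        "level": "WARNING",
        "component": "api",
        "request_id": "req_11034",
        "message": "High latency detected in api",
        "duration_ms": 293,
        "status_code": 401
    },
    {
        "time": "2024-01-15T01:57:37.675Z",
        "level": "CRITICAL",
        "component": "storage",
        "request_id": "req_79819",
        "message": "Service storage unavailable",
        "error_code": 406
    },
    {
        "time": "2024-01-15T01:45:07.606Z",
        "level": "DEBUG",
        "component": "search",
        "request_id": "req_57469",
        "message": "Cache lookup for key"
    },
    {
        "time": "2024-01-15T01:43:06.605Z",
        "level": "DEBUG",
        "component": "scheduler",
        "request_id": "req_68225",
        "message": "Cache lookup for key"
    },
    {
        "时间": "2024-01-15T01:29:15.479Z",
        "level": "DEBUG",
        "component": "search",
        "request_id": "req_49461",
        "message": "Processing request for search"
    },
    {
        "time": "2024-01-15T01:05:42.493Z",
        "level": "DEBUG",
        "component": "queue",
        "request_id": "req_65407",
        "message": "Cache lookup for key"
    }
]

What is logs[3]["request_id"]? "req_68225"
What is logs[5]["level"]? "DEBUG"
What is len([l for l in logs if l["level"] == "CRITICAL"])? 1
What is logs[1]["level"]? "CRITICAL"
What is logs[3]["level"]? "DEBUG"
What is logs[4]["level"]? "DEBUG"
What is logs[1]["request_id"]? "req_79819"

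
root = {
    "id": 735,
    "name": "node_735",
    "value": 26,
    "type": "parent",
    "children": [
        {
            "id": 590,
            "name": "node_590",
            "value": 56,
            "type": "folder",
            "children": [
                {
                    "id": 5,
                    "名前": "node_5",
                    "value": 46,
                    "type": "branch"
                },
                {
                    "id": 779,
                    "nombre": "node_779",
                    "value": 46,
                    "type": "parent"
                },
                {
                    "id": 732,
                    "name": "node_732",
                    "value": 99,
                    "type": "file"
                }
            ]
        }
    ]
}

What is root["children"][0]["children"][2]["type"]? "file"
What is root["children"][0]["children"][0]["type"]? "branch"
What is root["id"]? 735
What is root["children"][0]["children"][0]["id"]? 5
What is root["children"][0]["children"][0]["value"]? 46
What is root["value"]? 26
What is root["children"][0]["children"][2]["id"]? 732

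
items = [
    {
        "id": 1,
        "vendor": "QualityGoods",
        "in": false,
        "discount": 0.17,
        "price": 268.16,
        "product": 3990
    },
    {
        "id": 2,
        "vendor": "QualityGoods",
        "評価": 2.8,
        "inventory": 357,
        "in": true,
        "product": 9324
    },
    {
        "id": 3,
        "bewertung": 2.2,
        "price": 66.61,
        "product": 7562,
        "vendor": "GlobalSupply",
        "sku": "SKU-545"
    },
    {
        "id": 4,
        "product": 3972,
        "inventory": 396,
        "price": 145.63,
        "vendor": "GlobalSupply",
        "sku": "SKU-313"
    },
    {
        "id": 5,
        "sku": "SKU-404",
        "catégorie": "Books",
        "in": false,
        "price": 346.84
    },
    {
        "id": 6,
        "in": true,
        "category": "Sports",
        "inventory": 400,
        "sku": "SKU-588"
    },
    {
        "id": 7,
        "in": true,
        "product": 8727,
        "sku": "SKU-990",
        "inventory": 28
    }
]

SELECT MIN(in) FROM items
False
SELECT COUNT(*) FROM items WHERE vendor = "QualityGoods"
2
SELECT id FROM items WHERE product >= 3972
[1, 2, 3, 4, 7]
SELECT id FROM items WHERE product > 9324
[]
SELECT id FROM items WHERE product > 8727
[2]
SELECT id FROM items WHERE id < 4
[1, 2, 3]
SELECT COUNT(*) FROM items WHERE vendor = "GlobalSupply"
2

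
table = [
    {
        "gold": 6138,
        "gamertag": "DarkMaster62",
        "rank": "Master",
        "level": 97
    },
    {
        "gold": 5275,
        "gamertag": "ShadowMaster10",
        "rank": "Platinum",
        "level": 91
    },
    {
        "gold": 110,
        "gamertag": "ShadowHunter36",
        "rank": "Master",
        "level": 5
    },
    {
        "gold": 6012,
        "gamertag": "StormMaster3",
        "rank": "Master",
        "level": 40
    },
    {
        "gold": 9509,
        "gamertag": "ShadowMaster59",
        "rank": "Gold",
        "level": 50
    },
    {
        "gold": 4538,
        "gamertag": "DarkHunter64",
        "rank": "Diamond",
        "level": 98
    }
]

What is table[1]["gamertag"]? "ShadowMaster10"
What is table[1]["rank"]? "Platinum"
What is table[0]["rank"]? "Master"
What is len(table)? 6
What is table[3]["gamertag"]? "StormMaster3"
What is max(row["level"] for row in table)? 98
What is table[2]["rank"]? "Master"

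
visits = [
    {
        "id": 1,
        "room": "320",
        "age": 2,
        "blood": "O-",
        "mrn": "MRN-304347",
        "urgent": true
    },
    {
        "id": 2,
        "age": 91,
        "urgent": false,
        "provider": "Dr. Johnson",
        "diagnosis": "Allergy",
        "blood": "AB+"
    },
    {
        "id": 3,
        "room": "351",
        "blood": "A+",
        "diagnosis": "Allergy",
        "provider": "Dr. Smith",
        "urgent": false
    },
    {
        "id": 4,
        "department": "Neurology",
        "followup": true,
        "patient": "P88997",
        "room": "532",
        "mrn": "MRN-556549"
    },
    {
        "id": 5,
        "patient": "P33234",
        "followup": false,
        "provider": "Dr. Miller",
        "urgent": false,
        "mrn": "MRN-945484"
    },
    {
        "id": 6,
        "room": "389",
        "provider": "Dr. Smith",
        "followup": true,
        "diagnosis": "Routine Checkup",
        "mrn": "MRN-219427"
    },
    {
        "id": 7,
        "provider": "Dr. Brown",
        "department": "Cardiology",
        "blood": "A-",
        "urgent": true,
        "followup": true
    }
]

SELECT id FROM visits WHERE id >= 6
[6, 7]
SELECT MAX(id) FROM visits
7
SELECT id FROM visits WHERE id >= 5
[5, 6, 7]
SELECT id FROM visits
[1, 2, 3, 4, 5, 6, 7]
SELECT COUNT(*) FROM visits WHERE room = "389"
1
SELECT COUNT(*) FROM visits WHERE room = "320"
1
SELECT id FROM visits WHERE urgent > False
[1, 7]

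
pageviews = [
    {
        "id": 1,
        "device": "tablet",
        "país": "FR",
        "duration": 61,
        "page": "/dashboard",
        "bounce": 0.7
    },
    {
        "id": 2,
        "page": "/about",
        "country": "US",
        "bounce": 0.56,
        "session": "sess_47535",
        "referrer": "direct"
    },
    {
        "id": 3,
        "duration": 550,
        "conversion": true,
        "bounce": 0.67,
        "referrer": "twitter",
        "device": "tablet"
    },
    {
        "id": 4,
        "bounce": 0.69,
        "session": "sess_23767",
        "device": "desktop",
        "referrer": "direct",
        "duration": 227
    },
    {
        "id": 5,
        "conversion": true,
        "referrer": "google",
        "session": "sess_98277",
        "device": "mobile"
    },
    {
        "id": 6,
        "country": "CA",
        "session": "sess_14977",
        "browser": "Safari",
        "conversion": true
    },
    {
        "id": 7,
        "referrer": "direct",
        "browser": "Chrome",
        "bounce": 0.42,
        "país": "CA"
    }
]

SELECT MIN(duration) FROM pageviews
61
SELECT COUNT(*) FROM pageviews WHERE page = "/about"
1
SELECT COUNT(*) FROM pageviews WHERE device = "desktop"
1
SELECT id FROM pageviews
[1, 2, 3, 4, 5, 6, 7]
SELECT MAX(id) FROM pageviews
7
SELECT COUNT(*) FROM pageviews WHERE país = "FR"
1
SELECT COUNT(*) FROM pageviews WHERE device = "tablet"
2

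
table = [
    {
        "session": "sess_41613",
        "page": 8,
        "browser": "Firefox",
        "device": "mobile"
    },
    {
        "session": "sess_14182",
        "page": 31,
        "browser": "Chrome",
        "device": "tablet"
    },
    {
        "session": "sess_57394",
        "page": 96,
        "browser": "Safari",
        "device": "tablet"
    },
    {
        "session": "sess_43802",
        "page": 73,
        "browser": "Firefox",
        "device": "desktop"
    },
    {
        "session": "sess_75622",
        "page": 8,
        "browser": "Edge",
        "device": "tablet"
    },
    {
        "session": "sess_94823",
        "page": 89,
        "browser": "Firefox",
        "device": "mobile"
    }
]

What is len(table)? 6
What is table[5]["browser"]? "Firefox"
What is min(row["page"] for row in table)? 8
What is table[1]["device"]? "tablet"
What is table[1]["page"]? 31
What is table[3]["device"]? "desktop"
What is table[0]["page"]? 8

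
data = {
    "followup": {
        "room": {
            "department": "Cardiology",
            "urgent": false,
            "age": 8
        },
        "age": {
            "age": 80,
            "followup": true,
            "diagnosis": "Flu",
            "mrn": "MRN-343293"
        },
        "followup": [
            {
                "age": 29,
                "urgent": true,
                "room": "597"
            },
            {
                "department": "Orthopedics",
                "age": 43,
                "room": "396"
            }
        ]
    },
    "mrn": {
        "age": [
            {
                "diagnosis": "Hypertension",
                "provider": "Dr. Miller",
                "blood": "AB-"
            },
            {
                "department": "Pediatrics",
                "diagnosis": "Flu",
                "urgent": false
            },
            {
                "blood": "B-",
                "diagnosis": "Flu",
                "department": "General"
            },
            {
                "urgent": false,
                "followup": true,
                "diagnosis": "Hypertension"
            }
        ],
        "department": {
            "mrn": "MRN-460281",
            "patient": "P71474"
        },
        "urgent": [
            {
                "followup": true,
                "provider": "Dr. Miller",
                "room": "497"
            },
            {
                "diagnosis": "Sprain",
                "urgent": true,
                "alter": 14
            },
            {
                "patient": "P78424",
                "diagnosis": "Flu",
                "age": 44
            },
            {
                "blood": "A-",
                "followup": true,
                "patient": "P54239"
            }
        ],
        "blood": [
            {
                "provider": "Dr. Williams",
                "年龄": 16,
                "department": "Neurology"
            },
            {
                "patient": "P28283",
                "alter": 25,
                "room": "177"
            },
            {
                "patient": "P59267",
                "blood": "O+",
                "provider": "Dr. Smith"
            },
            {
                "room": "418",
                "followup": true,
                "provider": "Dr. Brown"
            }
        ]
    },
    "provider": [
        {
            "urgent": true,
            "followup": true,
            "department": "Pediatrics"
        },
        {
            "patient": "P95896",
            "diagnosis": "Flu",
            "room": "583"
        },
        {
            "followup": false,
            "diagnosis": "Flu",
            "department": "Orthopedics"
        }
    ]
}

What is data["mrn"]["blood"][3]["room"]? "418"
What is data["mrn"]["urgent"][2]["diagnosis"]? "Flu"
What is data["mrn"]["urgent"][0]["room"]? "497"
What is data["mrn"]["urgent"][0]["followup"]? True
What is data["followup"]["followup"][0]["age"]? 29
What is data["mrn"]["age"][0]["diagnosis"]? "Hypertension"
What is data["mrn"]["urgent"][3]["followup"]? True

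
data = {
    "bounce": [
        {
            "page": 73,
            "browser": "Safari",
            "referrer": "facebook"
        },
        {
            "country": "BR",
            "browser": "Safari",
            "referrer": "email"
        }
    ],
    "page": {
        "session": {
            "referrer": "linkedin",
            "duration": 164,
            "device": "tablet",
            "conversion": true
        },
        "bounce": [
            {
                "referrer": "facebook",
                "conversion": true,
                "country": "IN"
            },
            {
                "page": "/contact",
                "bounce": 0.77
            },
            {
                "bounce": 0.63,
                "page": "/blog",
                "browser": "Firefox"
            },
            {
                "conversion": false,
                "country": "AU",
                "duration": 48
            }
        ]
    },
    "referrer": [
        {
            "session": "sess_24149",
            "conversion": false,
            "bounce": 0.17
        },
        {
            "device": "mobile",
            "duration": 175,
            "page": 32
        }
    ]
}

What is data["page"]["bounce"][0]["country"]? "IN"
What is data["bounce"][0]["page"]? 73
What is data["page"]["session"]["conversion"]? True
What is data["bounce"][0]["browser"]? "Safari"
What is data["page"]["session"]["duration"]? 164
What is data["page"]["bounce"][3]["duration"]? 48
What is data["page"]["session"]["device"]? "tablet"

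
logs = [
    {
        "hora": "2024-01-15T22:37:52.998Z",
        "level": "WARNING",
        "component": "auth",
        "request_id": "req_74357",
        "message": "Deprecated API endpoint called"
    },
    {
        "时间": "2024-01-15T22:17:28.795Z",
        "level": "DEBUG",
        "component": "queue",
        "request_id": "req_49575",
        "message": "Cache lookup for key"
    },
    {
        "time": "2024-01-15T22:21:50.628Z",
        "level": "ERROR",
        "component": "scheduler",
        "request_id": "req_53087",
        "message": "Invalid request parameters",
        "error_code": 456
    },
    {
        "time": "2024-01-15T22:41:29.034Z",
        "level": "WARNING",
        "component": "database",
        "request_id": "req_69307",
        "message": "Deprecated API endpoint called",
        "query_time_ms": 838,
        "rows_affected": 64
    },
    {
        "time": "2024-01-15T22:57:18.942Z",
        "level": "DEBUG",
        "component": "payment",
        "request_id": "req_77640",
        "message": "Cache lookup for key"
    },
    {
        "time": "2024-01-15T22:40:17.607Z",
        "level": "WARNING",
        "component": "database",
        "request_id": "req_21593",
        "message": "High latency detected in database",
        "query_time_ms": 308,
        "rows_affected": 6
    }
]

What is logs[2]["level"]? "ERROR"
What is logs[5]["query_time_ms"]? 308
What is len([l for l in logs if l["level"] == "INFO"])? 0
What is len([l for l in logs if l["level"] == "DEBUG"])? 2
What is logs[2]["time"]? "2024-01-15T22:21:50.628Z"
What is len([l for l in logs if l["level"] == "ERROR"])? 1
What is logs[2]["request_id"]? "req_53087"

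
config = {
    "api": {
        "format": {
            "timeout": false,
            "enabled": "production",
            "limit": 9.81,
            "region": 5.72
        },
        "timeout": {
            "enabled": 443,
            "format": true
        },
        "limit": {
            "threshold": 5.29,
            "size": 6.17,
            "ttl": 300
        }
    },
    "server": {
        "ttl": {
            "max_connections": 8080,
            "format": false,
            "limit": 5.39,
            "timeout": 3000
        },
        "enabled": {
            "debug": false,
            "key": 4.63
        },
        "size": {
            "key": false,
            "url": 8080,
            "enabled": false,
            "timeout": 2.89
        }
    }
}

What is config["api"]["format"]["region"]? 5.72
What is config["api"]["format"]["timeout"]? False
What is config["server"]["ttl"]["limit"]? 5.39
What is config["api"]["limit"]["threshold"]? 5.29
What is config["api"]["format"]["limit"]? 9.81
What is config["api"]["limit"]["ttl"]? 300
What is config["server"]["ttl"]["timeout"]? 3000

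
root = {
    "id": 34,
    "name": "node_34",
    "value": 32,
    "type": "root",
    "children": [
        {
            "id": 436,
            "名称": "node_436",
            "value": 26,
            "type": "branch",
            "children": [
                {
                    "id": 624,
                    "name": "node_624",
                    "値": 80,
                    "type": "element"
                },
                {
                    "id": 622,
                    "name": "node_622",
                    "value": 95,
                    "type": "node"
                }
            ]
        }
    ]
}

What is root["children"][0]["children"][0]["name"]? "node_624"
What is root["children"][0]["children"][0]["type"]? "element"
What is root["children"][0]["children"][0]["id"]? 624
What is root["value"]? 32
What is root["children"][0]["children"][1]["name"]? "node_622"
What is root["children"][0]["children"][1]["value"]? 95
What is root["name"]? "node_34"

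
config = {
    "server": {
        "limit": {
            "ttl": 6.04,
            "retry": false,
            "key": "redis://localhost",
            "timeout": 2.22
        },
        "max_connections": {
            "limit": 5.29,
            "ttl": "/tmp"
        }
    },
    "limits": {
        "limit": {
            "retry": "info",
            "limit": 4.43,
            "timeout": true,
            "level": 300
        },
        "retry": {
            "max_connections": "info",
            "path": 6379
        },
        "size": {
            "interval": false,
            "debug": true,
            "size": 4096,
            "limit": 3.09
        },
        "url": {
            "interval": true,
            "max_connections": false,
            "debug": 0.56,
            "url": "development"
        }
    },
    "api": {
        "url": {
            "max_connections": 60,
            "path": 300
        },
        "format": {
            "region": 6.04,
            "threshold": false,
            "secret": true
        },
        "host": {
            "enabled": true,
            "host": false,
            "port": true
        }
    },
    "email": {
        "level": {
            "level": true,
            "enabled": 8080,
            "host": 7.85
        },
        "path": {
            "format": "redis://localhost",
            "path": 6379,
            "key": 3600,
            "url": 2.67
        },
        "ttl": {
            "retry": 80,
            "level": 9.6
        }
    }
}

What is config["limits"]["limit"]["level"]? 300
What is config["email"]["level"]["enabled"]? 8080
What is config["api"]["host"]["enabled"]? True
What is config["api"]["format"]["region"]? 6.04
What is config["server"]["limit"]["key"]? "redis://localhost"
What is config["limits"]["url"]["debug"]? 0.56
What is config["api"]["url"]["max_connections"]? 60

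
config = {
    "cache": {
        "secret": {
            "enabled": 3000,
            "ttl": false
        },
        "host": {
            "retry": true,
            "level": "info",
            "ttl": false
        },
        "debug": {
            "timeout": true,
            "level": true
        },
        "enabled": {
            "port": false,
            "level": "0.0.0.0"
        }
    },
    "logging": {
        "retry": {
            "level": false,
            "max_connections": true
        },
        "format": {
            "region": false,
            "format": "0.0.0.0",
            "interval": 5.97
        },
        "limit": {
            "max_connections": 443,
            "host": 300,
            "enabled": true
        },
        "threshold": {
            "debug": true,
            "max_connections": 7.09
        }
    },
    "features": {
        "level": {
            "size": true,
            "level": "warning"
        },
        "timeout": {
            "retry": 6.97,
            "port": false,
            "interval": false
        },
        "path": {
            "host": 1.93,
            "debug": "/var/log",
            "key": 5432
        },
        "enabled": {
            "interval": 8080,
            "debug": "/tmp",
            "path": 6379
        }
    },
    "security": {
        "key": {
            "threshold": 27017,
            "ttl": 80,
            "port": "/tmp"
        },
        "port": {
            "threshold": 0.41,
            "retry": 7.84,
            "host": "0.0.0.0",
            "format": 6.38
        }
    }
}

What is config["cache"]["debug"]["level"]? True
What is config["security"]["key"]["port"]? "/tmp"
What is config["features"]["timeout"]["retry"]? 6.97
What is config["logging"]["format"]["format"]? "0.0.0.0"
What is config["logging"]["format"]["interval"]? 5.97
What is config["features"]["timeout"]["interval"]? False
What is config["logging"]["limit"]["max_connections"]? 443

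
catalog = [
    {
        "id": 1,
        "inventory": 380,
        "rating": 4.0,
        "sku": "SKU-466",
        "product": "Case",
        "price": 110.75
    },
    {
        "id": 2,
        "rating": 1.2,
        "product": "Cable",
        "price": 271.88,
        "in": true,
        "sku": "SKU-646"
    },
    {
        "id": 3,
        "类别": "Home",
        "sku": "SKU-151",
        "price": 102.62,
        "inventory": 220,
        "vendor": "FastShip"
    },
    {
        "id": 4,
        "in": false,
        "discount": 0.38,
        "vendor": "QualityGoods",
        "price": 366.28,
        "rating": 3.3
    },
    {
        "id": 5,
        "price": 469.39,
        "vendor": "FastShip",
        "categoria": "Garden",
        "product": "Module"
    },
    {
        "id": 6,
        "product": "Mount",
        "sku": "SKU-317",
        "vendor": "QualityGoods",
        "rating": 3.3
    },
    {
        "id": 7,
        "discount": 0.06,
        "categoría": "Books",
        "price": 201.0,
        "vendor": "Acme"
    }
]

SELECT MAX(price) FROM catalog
469.39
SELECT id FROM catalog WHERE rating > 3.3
[1]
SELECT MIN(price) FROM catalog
102.62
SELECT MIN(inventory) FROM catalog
220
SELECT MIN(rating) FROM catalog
1.2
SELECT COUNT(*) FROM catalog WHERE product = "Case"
1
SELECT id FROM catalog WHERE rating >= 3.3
[1, 4, 6]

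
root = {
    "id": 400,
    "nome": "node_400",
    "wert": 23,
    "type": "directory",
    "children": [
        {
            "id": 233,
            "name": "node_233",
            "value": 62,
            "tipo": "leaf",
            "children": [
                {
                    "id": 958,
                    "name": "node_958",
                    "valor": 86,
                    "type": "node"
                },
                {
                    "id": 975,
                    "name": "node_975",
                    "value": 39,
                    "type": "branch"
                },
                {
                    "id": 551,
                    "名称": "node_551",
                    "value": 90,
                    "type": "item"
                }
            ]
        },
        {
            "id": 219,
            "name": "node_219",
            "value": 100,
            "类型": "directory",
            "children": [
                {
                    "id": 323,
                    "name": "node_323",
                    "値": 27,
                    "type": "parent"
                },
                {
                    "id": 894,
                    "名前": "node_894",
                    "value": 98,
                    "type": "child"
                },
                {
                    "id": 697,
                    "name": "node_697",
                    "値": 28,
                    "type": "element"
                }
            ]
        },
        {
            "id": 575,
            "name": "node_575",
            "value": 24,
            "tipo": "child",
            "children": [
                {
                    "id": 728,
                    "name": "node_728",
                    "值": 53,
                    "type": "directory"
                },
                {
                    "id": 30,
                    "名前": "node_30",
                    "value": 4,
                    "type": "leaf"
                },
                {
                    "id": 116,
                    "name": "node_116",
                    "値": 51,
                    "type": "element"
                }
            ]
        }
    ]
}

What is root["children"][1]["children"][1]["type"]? "child"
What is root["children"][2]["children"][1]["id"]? 30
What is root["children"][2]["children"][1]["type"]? "leaf"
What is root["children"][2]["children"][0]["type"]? "directory"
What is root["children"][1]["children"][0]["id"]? 323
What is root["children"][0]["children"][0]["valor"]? 86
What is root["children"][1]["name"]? "node_219"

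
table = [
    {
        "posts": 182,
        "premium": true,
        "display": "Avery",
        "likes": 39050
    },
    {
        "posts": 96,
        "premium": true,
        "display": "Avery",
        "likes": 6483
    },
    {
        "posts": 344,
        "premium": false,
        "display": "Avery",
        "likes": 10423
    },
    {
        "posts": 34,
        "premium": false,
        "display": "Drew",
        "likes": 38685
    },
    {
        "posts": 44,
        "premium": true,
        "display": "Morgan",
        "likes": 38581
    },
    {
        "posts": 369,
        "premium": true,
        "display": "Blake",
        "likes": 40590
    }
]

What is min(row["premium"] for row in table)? False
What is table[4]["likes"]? 38581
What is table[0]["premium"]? True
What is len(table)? 6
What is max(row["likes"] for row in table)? 40590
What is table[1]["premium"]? True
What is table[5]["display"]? "Blake"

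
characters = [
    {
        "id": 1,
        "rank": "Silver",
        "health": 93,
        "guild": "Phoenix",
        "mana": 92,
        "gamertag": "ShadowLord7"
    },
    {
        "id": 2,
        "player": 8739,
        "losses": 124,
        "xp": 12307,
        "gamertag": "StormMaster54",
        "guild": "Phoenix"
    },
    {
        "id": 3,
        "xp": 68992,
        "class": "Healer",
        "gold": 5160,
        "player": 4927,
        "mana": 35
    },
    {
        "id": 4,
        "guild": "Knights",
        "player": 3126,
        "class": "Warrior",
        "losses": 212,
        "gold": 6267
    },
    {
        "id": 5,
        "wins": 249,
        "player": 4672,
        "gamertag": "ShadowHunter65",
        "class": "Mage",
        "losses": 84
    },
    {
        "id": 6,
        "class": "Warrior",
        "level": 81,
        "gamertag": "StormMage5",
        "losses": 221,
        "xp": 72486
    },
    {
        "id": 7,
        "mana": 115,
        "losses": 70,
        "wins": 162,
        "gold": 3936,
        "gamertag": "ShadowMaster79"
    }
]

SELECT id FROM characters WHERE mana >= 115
[7]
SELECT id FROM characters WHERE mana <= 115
[1, 3, 7]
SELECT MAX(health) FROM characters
93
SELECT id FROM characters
[1, 2, 3, 4, 5, 6, 7]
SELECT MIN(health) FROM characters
93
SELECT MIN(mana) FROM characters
35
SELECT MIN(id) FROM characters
1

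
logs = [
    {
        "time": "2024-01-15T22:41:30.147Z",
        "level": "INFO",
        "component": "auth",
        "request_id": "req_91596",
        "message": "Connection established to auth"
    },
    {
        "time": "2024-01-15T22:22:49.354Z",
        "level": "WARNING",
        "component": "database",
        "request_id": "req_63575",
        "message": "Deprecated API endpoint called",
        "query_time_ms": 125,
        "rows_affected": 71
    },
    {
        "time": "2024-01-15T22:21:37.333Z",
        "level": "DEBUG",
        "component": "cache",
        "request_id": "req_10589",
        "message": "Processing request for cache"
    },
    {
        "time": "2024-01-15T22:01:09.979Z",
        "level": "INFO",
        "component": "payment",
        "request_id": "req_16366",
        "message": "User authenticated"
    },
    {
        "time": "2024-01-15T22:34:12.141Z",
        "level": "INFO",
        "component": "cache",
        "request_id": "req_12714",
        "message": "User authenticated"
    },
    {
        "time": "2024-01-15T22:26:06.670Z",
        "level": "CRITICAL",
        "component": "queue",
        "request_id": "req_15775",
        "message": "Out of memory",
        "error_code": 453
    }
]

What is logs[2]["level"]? "DEBUG"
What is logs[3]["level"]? "INFO"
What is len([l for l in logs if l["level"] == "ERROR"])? 0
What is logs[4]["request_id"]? "req_12714"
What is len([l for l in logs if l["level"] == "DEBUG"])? 1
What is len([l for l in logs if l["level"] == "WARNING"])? 1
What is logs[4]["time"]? "2024-01-15T22:34:12.141Z"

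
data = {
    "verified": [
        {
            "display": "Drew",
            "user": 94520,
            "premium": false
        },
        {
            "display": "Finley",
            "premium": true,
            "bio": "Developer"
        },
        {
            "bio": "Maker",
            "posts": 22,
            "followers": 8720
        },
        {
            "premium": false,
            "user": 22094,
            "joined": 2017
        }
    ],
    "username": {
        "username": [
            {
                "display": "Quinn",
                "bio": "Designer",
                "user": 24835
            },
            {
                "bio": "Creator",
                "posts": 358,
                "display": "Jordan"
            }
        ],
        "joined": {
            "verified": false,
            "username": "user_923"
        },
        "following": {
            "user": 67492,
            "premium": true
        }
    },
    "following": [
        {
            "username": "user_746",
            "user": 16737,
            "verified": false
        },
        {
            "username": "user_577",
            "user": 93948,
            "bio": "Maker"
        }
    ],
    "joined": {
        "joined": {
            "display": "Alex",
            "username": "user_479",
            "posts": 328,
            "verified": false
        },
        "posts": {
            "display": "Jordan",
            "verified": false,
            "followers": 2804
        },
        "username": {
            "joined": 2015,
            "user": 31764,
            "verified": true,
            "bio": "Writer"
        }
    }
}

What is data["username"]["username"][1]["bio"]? "Creator"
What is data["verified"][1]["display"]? "Finley"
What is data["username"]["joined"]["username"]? "user_923"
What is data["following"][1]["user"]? 93948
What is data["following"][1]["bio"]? "Maker"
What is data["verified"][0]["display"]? "Drew"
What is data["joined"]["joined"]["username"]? "user_479"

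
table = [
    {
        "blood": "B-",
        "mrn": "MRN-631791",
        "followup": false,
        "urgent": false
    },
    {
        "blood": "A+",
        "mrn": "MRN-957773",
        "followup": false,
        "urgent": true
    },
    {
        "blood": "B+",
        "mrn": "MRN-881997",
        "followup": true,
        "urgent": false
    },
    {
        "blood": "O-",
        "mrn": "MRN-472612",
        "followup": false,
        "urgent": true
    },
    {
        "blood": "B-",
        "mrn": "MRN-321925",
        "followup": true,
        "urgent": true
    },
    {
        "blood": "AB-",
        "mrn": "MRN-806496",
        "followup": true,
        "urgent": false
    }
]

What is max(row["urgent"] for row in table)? True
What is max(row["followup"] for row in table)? True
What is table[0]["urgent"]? False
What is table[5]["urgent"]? False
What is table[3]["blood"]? "O-"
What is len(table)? 6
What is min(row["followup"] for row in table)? False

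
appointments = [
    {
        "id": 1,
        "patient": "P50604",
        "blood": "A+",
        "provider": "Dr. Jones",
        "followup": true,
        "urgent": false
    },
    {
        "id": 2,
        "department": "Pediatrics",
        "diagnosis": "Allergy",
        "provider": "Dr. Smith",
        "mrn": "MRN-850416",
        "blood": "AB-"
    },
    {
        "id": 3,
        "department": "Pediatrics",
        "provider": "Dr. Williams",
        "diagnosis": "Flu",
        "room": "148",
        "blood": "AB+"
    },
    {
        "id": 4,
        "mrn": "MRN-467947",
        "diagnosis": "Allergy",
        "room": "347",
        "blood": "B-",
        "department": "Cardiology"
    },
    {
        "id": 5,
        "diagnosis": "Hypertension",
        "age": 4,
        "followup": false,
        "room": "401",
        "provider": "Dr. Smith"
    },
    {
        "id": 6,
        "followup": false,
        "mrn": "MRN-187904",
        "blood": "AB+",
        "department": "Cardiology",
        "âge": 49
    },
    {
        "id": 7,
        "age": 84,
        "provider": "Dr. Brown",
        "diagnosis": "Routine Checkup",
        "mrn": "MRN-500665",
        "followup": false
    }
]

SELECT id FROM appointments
[1, 2, 3, 4, 5, 6, 7]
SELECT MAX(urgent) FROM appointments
False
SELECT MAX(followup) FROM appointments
True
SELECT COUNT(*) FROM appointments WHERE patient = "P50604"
1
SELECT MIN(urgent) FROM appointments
False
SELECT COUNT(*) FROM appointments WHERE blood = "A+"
1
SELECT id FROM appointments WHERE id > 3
[4, 5, 6, 7]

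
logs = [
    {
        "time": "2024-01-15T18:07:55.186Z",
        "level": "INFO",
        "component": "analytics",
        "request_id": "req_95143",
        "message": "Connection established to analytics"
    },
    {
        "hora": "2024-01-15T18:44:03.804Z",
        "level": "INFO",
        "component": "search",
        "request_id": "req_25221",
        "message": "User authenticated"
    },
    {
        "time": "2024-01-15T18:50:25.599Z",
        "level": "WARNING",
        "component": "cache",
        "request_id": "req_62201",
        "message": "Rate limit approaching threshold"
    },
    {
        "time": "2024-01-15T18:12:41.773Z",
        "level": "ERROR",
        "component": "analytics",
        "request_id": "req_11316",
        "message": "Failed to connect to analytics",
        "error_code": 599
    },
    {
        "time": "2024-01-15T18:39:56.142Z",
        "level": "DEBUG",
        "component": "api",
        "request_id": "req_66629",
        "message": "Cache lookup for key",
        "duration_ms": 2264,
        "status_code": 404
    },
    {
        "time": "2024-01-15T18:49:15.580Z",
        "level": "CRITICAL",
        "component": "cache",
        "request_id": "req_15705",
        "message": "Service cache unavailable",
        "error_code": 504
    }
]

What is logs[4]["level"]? "DEBUG"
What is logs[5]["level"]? "CRITICAL"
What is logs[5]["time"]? "2024-01-15T18:49:15.580Z"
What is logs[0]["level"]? "INFO"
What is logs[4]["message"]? "Cache lookup for key"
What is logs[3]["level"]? "ERROR"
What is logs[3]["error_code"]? 599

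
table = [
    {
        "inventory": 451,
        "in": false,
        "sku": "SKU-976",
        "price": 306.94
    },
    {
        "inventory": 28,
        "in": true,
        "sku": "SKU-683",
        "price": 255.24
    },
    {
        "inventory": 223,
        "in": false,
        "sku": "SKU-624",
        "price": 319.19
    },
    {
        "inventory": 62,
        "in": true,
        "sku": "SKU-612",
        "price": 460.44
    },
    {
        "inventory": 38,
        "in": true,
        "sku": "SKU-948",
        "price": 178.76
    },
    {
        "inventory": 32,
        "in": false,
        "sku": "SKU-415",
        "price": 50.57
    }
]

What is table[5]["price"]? 50.57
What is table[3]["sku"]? "SKU-612"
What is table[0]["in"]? False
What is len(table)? 6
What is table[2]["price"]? 319.19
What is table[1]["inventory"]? 28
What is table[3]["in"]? True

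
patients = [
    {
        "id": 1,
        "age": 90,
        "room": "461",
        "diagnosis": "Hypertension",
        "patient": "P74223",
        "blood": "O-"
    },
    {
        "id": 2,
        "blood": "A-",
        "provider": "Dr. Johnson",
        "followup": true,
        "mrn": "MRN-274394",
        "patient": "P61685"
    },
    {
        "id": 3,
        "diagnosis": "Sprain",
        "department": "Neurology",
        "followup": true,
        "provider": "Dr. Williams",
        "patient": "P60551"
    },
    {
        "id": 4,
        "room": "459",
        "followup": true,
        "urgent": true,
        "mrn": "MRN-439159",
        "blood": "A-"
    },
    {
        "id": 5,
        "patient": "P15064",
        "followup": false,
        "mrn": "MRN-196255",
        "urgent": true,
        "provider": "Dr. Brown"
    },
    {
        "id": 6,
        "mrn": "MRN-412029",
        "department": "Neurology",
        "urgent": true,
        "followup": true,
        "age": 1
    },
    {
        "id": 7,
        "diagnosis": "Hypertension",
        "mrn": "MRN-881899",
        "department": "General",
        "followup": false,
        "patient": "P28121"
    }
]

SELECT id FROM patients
[1, 2, 3, 4, 5, 6, 7]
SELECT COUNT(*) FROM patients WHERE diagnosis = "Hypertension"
2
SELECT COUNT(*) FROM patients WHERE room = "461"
1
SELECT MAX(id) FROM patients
7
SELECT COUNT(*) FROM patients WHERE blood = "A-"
2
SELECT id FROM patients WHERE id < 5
[1, 2, 3, 4]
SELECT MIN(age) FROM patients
1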